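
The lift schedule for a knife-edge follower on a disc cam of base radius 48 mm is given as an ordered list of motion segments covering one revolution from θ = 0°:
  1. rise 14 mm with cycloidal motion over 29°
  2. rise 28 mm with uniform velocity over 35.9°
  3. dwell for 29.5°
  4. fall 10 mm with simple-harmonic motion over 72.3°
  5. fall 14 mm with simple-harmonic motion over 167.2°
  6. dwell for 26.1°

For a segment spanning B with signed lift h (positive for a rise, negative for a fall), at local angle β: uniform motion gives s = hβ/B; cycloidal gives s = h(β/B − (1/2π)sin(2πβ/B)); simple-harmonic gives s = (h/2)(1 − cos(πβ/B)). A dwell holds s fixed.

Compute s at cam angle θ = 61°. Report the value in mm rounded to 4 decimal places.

seg 1 [0°–29°] cycloidal, h=14: full span → s += 14 → s = 14.0000
seg 2 [29°–64.9°] uniform, h=28: θ=61° here. β=32, B=35.9. 28·32/35.9 = 24.9582 → s = 38.9582

38.9582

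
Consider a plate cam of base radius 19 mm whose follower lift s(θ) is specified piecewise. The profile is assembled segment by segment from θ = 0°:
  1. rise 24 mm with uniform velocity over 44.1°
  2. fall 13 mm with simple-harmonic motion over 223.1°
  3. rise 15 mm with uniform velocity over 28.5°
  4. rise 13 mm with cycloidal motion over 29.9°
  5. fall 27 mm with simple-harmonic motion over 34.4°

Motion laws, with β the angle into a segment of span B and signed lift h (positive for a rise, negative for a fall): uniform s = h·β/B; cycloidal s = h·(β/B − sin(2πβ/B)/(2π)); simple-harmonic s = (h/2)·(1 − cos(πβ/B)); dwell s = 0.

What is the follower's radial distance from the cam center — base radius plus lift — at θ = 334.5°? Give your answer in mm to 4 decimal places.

seg 1 [0°–44.1°] uniform, h=24: full span → s += 24 → s = 24.0000
seg 2 [44.1°–267.2°] simple-harmonic, h=-13: full span → s += -13 → s = 11.0000
seg 3 [267.2°–295.7°] uniform, h=15: full span → s += 15 → s = 26.0000
seg 4 [295.7°–325.6°] cycloidal, h=13: full span → s += 13 → s = 39.0000
seg 5 [325.6°–360°] simple-harmonic, h=-27: θ=334.5° here. β=8.9, B=34.4. -27/2·(1 − cos(π·0.2587)) = -4.2191 → s = 34.7809
radial distance = base radius + s = 19 + 34.7809 = 53.7809

53.7809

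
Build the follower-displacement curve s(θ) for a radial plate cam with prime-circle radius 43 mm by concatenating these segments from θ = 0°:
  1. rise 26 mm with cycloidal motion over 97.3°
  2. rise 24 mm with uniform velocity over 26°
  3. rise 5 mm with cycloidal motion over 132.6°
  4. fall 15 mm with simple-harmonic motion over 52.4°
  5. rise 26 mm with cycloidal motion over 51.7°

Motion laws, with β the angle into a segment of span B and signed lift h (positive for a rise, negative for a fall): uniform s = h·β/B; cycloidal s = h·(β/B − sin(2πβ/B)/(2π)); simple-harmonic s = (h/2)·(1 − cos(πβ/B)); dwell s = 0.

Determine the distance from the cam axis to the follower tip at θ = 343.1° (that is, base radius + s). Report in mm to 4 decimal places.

seg 1 [0°–97.3°] cycloidal, h=26: full span → s += 26 → s = 26.0000
seg 2 [97.3°–123.3°] uniform, h=24: full span → s += 24 → s = 50.0000
seg 3 [123.3°–255.9°] cycloidal, h=5: full span → s += 5 → s = 55.0000
seg 4 [255.9°–308.3°] simple-harmonic, h=-15: full span → s += -15 → s = 40.0000
seg 5 [308.3°–360°] cycloidal, h=26: θ=343.1° here. β=34.8, B=51.7. 26·(0.6731 − sin(2π·0.6731)/(2π)) = 21.1655 → s = 61.1655
radial distance = base radius + s = 43 + 61.1655 = 104.1655

104.1655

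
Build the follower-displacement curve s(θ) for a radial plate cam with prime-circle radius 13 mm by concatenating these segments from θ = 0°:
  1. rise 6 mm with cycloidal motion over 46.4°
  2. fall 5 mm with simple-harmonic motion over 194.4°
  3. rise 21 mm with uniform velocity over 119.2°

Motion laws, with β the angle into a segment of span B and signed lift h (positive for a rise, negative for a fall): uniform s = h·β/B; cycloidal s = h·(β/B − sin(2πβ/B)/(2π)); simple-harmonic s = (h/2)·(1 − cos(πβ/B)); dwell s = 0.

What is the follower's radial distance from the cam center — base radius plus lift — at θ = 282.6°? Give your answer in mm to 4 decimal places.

seg 1 [0°–46.4°] cycloidal, h=6: full span → s += 6 → s = 6.0000
seg 2 [46.4°–240.8°] simple-harmonic, h=-5: full span → s += -5 → s = 1.0000
seg 3 [240.8°–360°] uniform, h=21: θ=282.6° here. β=41.8, B=119.2. 21·41.8/119.2 = 7.3641 → s = 8.3641
radial distance = base radius + s = 13 + 8.3641 = 21.3641

21.3641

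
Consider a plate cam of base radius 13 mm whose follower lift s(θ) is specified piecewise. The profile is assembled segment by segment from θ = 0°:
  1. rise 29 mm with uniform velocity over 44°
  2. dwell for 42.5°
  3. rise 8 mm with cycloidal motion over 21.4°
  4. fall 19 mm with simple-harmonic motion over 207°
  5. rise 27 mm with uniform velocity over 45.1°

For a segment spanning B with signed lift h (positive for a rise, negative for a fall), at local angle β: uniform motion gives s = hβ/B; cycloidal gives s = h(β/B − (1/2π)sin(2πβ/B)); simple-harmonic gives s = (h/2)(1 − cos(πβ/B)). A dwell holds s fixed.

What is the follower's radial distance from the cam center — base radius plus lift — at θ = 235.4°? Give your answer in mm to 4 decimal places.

seg 1 [0°–44°] uniform, h=29: full span → s += 29 → s = 29.0000
seg 2 [44°–86.5°] dwell: s stays 29.0000
seg 3 [86.5°–107.9°] cycloidal, h=8: full span → s += 8 → s = 37.0000
seg 4 [107.9°–314.9°] simple-harmonic, h=-19: θ=235.4° here. β=127.5, B=207. -19/2·(1 − cos(π·0.6159)) = -12.8843 → s = 24.1157
radial distance = base radius + s = 13 + 24.1157 = 37.1157

37.1157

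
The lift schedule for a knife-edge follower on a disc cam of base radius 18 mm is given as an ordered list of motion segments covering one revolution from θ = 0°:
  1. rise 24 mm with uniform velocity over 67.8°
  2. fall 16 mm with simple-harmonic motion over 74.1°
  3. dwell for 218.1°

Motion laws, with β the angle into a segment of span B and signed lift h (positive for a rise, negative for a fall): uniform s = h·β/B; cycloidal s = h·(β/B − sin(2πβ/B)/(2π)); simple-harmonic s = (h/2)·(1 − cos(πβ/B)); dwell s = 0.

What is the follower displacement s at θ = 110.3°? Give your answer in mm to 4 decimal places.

seg 1 [0°–67.8°] uniform, h=24: full span → s += 24 → s = 24.0000
seg 2 [67.8°–141.9°] simple-harmonic, h=-16: θ=110.3° here. β=42.5, B=74.1. -16/2·(1 − cos(π·0.5735)) = -9.8321 → s = 14.1679

14.1679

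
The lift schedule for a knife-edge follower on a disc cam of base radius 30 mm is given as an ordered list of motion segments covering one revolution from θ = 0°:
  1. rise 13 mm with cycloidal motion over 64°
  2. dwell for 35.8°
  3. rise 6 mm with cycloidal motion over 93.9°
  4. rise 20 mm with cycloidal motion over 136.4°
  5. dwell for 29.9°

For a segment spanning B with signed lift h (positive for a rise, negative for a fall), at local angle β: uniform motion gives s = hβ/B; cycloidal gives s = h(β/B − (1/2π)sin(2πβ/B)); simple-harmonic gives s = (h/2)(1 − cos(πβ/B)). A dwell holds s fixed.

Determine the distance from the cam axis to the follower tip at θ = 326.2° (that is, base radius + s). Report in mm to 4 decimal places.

seg 1 [0°–64°] cycloidal, h=13: full span → s += 13 → s = 13.0000
seg 2 [64°–99.8°] dwell: s stays 13.0000
seg 3 [99.8°–193.7°] cycloidal, h=6: full span → s += 6 → s = 19.0000
seg 4 [193.7°–330.1°] cycloidal, h=20: θ=326.2° here. β=132.5, B=136.4. 20·(0.9714 − sin(2π·0.9714)/(2π)) = 19.9969 → s = 38.9969
radial distance = base radius + s = 30 + 38.9969 = 68.9969

68.9969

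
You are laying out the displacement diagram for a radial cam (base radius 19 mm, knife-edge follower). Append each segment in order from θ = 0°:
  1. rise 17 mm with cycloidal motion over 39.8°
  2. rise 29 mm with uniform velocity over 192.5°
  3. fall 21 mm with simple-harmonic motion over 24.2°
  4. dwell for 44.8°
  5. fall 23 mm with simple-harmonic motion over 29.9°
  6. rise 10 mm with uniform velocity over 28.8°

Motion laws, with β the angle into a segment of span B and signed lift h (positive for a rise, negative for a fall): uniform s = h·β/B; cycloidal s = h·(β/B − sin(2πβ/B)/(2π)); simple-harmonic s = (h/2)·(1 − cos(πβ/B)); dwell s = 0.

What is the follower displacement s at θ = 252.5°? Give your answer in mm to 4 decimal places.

seg 1 [0°–39.8°] cycloidal, h=17: full span → s += 17 → s = 17.0000
seg 2 [39.8°–232.3°] uniform, h=29: full span → s += 29 → s = 46.0000
seg 3 [232.3°–256.5°] simple-harmonic, h=-21: θ=252.5° here. β=20.2, B=24.2. -21/2·(1 − cos(π·0.8347)) = -19.6159 → s = 26.3841

26.3841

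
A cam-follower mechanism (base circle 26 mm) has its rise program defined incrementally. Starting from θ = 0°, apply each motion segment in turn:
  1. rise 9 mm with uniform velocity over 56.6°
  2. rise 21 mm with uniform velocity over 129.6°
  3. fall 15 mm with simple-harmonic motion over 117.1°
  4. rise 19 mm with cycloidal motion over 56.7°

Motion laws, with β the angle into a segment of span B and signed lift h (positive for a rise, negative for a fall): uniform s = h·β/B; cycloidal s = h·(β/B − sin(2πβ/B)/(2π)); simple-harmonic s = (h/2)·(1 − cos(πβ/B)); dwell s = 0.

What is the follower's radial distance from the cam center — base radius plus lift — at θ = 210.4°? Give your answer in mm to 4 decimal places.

seg 1 [0°–56.6°] uniform, h=9: full span → s += 9 → s = 9.0000
seg 2 [56.6°–186.2°] uniform, h=21: full span → s += 21 → s = 30.0000
seg 3 [186.2°–303.3°] simple-harmonic, h=-15: θ=210.4° here. β=24.2, B=117.1. -15/2·(1 − cos(π·0.2067)) = -1.5259 → s = 28.4741
radial distance = base radius + s = 26 + 28.4741 = 54.4741

54.4741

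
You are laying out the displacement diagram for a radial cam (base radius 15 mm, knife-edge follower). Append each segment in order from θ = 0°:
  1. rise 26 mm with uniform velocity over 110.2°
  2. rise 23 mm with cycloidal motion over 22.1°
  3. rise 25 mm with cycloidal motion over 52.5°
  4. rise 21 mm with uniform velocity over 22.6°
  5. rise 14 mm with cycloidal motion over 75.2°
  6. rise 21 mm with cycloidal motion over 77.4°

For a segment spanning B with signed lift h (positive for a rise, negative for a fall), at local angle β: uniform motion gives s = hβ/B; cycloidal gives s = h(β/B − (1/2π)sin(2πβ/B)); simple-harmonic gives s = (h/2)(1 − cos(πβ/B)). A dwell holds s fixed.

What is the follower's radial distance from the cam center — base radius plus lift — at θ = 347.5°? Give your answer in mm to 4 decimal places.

seg 1 [0°–110.2°] uniform, h=26: full span → s += 26 → s = 26.0000
seg 2 [110.2°–132.3°] cycloidal, h=23: full span → s += 23 → s = 49.0000
seg 3 [132.3°–184.8°] cycloidal, h=25: full span → s += 25 → s = 74.0000
seg 4 [184.8°–207.4°] uniform, h=21: full span → s += 21 → s = 95.0000
seg 5 [207.4°–282.6°] cycloidal, h=14: full span → s += 14 → s = 109.0000
seg 6 [282.6°–360°] cycloidal, h=21: θ=347.5° here. β=64.9, B=77.4. 21·(0.8385 − sin(2π·0.8385)/(2π)) = 20.4472 → s = 129.4472
radial distance = base radius + s = 15 + 129.4472 = 144.4472

144.4472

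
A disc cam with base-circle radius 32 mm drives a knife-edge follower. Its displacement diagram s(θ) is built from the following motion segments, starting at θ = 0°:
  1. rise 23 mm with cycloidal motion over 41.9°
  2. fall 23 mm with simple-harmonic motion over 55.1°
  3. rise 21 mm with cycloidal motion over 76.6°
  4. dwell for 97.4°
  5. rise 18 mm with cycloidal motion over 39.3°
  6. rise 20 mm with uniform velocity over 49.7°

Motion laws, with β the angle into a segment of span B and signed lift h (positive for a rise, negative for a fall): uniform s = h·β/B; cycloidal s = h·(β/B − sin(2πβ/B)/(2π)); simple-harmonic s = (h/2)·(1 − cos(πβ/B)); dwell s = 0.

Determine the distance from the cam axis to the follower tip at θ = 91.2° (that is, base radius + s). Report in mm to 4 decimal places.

seg 1 [0°–41.9°] cycloidal, h=23: full span → s += 23 → s = 23.0000
seg 2 [41.9°–97°] simple-harmonic, h=-23: θ=91.2° here. β=49.3, B=55.1. -23/2·(1 − cos(π·0.8947)) = -22.3769 → s = 0.6231
radial distance = base radius + s = 32 + 0.6231 = 32.6231

32.6231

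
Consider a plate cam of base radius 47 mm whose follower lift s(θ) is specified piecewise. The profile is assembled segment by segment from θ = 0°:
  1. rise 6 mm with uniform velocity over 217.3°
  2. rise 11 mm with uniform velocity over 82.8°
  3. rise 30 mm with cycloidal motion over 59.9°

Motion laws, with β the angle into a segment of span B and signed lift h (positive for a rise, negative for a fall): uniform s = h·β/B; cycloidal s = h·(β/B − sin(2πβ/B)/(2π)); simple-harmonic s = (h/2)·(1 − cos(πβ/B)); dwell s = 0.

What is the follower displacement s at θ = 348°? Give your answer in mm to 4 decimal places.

seg 1 [0°–217.3°] uniform, h=6: full span → s += 6 → s = 6.0000
seg 2 [217.3°–300.1°] uniform, h=11: full span → s += 11 → s = 17.0000
seg 3 [300.1°–360°] cycloidal, h=30: θ=348° here. β=47.9, B=59.9. 30·(0.7997 − sin(2π·0.7997)/(2π)) = 28.5340 → s = 45.5340

45.5340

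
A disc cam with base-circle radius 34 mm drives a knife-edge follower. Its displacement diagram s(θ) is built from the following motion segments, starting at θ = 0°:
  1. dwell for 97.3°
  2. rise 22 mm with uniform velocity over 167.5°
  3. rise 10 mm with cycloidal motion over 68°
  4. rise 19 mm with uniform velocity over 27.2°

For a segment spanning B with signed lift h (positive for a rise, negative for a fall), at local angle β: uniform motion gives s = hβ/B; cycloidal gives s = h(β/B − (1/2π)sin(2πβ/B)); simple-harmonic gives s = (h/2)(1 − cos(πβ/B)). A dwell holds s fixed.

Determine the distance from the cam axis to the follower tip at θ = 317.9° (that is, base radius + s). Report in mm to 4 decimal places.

seg 1 [0°–97.3°] dwell: s stays 0.0000
seg 2 [97.3°–264.8°] uniform, h=22: full span → s += 22 → s = 22.0000
seg 3 [264.8°–332.8°] cycloidal, h=10: θ=317.9° here. β=53.1, B=68. 10·(0.7809 − sin(2π·0.7809)/(2π)) = 9.3705 → s = 31.3705
radial distance = base radius + s = 34 + 31.3705 = 65.3705

65.3705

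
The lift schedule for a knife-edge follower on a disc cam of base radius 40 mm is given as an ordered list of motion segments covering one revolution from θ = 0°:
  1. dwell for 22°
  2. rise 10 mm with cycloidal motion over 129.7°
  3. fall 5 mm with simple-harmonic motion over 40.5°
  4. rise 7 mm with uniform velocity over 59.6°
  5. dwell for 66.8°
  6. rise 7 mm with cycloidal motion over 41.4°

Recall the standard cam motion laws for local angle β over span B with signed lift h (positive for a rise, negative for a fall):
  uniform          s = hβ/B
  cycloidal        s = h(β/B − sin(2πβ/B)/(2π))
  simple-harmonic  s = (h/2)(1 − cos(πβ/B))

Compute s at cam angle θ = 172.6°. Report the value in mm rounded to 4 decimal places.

seg 1 [0°–22°] dwell: s stays 0.0000
seg 2 [22°–151.7°] cycloidal, h=10: full span → s += 10 → s = 10.0000
seg 3 [151.7°–192.2°] simple-harmonic, h=-5: θ=172.6° here. β=20.9, B=40.5. -5/2·(1 − cos(π·0.5160)) = -2.6260 → s = 7.3740

7.3740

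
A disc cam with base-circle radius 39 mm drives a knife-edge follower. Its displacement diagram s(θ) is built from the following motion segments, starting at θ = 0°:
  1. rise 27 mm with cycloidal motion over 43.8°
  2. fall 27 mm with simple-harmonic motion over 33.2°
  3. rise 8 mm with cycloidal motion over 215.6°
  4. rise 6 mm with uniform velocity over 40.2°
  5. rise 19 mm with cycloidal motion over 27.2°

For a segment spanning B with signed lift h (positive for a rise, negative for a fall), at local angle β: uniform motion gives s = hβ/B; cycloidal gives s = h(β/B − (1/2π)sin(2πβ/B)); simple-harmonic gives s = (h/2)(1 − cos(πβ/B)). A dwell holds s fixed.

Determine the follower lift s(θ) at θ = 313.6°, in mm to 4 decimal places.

seg 1 [0°–43.8°] cycloidal, h=27: full span → s += 27 → s = 27.0000
seg 2 [43.8°–77°] simple-harmonic, h=-27: full span → s += -27 → s = 0.0000
seg 3 [77°–292.6°] cycloidal, h=8: full span → s += 8 → s = 8.0000
seg 4 [292.6°–332.8°] uniform, h=6: θ=313.6° here. β=21, B=40.2. 6·21/40.2 = 3.1343 → s = 11.1343

11.1343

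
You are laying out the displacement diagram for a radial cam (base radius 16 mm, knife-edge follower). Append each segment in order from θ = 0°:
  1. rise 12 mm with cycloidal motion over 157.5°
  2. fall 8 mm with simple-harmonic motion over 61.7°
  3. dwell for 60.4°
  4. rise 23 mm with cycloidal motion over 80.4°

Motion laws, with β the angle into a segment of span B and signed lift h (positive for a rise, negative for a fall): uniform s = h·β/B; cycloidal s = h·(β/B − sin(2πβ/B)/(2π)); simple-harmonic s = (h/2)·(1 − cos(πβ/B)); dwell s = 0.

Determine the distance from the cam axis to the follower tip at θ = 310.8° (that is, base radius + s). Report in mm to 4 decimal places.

seg 1 [0°–157.5°] cycloidal, h=12: full span → s += 12 → s = 12.0000
seg 2 [157.5°–219.2°] simple-harmonic, h=-8: full span → s += -8 → s = 4.0000
seg 3 [219.2°–279.6°] dwell: s stays 4.0000
seg 4 [279.6°–360°] cycloidal, h=23: θ=310.8° here. β=31.2, B=80.4. 23·(0.3881 − sin(2π·0.3881)/(2π)) = 6.5578 → s = 10.5578
radial distance = base radius + s = 16 + 10.5578 = 26.5578

26.5578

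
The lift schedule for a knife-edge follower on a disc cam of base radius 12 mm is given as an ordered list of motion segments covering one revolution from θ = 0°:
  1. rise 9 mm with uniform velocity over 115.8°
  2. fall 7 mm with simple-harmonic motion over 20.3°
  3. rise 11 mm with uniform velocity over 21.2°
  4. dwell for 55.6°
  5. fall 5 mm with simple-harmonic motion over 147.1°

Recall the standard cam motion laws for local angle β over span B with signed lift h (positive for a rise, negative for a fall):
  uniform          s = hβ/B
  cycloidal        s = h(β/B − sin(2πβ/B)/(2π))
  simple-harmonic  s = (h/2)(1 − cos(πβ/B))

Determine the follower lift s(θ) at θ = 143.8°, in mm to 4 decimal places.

seg 1 [0°–115.8°] uniform, h=9: full span → s += 9 → s = 9.0000
seg 2 [115.8°–136.1°] simple-harmonic, h=-7: full span → s += -7 → s = 2.0000
seg 3 [136.1°–157.3°] uniform, h=11: θ=143.8° here. β=7.7, B=21.2. 11·7.7/21.2 = 3.9953 → s = 5.9953

5.9953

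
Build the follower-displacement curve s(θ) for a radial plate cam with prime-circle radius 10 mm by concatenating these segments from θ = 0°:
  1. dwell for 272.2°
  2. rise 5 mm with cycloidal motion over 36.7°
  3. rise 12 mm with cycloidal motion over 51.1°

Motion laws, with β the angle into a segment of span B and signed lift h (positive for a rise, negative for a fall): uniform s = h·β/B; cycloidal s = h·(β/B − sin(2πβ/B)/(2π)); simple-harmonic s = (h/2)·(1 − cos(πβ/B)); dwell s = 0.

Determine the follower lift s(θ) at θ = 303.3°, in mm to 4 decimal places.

seg 1 [0°–272.2°] dwell: s stays 0.0000
seg 2 [272.2°–308.9°] cycloidal, h=5: θ=303.3° here. β=31.1, B=36.7. 5·(0.8474 − sin(2π·0.8474)/(2π)) = 4.8884 → s = 4.8884

4.8884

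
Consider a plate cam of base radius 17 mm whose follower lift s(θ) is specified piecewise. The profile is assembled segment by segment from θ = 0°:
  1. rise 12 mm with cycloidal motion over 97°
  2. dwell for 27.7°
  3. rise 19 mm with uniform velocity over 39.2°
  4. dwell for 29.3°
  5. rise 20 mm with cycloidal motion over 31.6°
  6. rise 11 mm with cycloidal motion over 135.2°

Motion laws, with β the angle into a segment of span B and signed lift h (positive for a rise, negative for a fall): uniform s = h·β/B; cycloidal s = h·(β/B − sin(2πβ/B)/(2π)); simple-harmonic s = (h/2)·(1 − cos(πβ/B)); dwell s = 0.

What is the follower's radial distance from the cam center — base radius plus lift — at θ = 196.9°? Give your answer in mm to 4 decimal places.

seg 1 [0°–97°] cycloidal, h=12: full span → s += 12 → s = 12.0000
seg 2 [97°–124.7°] dwell: s stays 12.0000
seg 3 [124.7°–163.9°] uniform, h=19: full span → s += 19 → s = 31.0000
seg 4 [163.9°–193.2°] dwell: s stays 31.0000
seg 5 [193.2°–224.8°] cycloidal, h=20: θ=196.9° here. β=3.7, B=31.6. 20·(0.1171 − sin(2π·0.1171)/(2π)) = 0.2056 → s = 31.2056
radial distance = base radius + s = 17 + 31.2056 = 48.2056

48.2056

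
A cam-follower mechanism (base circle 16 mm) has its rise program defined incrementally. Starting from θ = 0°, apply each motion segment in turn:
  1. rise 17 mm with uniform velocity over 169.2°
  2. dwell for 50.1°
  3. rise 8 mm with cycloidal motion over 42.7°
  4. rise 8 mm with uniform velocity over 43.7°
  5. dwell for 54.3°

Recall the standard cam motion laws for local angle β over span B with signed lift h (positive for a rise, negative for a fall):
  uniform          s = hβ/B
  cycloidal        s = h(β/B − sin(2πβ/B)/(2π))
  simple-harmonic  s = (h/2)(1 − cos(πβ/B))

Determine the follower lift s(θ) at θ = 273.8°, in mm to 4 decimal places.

seg 1 [0°–169.2°] uniform, h=17: full span → s += 17 → s = 17.0000
seg 2 [169.2°–219.3°] dwell: s stays 17.0000
seg 3 [219.3°–262°] cycloidal, h=8: full span → s += 8 → s = 25.0000
seg 4 [262°–305.7°] uniform, h=8: θ=273.8° here. β=11.8, B=43.7. 8·11.8/43.7 = 2.1602 → s = 27.1602

27.1602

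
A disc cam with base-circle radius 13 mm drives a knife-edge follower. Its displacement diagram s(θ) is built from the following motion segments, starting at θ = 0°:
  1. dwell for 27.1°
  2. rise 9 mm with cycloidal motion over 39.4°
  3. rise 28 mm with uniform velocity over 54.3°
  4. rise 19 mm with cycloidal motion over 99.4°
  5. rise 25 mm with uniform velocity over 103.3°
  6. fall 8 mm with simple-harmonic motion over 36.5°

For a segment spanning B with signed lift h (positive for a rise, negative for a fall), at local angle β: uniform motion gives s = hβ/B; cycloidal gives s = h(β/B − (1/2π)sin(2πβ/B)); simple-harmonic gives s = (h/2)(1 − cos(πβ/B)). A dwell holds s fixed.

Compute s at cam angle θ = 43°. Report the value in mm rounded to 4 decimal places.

seg 1 [0°–27.1°] dwell: s stays 0.0000
seg 2 [27.1°–66.5°] cycloidal, h=9: θ=43° here. β=15.9, B=39.4. 9·(0.4036 − sin(2π·0.4036)/(2π)) = 2.8161 → s = 2.8161

2.8161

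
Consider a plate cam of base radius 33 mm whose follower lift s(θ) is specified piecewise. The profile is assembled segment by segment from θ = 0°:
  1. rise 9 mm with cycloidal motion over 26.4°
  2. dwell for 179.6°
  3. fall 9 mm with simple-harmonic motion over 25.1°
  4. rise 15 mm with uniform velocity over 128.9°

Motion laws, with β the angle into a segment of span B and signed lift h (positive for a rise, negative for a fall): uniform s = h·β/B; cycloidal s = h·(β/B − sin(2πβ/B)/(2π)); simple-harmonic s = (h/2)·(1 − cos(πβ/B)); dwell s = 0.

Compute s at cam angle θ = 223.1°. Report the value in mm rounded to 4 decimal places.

seg 1 [0°–26.4°] cycloidal, h=9: full span → s += 9 → s = 9.0000
seg 2 [26.4°–206°] dwell: s stays 9.0000
seg 3 [206°–231.1°] simple-harmonic, h=-9: θ=223.1° here. β=17.1, B=25.1. -9/2·(1 − cos(π·0.6813)) = -6.9264 → s = 2.0736

2.0736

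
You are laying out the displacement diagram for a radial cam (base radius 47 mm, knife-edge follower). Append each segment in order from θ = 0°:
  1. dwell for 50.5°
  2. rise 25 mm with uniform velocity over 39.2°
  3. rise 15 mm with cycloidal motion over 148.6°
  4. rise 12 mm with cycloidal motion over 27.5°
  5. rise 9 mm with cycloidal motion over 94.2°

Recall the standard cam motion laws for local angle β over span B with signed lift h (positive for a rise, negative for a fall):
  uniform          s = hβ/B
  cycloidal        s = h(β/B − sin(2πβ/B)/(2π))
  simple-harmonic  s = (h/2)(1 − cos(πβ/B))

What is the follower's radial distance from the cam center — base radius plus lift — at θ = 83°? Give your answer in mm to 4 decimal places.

seg 1 [0°–50.5°] dwell: s stays 0.0000
seg 2 [50.5°–89.7°] uniform, h=25: θ=83° here. β=32.5, B=39.2. 25·32.5/39.2 = 20.7270 → s = 20.7270
radial distance = base radius + s = 47 + 20.7270 = 67.7270

67.7270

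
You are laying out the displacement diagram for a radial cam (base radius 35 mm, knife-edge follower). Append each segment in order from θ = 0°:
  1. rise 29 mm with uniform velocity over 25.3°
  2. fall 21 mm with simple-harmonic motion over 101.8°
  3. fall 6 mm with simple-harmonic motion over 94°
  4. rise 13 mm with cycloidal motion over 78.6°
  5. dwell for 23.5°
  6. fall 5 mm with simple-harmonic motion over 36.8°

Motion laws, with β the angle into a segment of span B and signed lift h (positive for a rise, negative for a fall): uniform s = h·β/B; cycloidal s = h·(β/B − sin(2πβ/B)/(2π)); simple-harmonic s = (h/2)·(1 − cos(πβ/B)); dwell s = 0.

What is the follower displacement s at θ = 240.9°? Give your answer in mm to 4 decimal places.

seg 1 [0°–25.3°] uniform, h=29: full span → s += 29 → s = 29.0000
seg 2 [25.3°–127.1°] simple-harmonic, h=-21: full span → s += -21 → s = 8.0000
seg 3 [127.1°–221.1°] simple-harmonic, h=-6: full span → s += -6 → s = 2.0000
seg 4 [221.1°–299.7°] cycloidal, h=13: θ=240.9° here. β=19.8, B=78.6. 13·(0.2519 − sin(2π·0.2519)/(2π)) = 1.2059 → s = 3.2059

3.2059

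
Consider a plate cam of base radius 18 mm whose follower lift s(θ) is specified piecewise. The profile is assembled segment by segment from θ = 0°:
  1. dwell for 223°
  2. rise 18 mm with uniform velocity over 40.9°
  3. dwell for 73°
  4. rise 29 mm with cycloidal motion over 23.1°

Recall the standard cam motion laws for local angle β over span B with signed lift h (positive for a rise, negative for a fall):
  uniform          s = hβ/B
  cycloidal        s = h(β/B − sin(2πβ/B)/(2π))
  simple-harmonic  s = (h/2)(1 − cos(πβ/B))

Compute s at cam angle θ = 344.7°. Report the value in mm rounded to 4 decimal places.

seg 1 [0°–223°] dwell: s stays 0.0000
seg 2 [223°–263.9°] uniform, h=18: full span → s += 18 → s = 18.0000
seg 3 [263.9°–336.9°] dwell: s stays 18.0000
seg 4 [336.9°–360°] cycloidal, h=29: θ=344.7° here. β=7.8, B=23.1. 29·(0.3377 − sin(2π·0.3377)/(2π)) = 5.8593 → s = 23.8593

23.8593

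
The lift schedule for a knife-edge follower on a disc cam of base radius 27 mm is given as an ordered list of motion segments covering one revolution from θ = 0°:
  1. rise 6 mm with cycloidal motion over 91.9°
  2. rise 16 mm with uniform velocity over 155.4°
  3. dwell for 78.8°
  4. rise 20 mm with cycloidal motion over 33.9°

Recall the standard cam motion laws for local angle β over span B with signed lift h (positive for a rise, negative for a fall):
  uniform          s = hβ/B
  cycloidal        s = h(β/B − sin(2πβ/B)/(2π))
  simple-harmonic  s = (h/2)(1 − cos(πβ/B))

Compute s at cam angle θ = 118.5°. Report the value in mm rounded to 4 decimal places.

seg 1 [0°–91.9°] cycloidal, h=6: full span → s += 6 → s = 6.0000
seg 2 [91.9°–247.3°] uniform, h=16: θ=118.5° here. β=26.6, B=155.4. 16·26.6/155.4 = 2.7387 → s = 8.7387

8.7387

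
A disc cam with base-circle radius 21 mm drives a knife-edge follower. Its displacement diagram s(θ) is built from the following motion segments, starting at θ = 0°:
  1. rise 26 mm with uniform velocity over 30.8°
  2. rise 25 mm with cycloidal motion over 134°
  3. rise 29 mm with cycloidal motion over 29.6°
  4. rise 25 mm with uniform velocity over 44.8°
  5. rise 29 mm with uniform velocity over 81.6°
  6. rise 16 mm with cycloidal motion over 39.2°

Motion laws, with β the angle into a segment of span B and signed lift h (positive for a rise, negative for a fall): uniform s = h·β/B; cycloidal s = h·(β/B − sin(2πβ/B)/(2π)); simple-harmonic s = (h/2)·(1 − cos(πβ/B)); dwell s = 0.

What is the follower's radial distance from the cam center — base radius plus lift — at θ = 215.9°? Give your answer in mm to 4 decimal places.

seg 1 [0°–30.8°] uniform, h=26: full span → s += 26 → s = 26.0000
seg 2 [30.8°–164.8°] cycloidal, h=25: full span → s += 25 → s = 51.0000
seg 3 [164.8°–194.4°] cycloidal, h=29: full span → s += 29 → s = 80.0000
seg 4 [194.4°–239.2°] uniform, h=25: θ=215.9° here. β=21.5, B=44.8. 25·21.5/44.8 = 11.9978 → s = 91.9978
radial distance = base radius + s = 21 + 91.9978 = 112.9978

112.9978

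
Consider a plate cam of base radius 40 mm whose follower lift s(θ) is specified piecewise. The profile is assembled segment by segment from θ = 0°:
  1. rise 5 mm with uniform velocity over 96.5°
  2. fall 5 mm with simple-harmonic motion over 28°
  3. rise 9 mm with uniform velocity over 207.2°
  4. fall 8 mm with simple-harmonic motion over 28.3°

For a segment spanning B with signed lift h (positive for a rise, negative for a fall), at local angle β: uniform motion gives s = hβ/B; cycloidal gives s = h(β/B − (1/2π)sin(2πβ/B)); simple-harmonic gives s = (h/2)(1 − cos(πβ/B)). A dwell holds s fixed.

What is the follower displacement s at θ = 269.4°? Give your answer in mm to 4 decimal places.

seg 1 [0°–96.5°] uniform, h=5: full span → s += 5 → s = 5.0000
seg 2 [96.5°–124.5°] simple-harmonic, h=-5: full span → s += -5 → s = 0.0000
seg 3 [124.5°–331.7°] uniform, h=9: θ=269.4° here. β=144.9, B=207.2. 9·144.9/207.2 = 6.2939 → s = 6.2939

6.2939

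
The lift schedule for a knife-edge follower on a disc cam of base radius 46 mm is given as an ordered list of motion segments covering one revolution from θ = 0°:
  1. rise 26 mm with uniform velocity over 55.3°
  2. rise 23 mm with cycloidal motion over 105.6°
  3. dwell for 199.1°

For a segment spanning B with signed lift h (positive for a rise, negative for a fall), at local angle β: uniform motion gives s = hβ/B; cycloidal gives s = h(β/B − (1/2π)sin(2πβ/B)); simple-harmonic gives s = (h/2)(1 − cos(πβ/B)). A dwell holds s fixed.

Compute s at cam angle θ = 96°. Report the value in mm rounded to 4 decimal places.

seg 1 [0°–55.3°] uniform, h=26: full span → s += 26 → s = 26.0000
seg 2 [55.3°–160.9°] cycloidal, h=23: θ=96° here. β=40.7, B=105.6. 23·(0.3854 − sin(2π·0.3854)/(2π)) = 6.4510 → s = 32.4510

32.4510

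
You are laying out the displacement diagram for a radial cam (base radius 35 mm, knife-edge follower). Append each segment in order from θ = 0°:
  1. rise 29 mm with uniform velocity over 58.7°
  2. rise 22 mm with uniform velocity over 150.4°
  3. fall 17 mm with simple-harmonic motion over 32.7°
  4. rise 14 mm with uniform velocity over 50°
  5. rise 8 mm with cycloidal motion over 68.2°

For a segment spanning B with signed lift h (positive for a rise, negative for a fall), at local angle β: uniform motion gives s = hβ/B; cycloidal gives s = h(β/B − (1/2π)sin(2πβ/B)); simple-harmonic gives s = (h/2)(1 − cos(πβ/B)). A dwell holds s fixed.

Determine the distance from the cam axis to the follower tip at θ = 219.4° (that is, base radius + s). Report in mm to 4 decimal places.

seg 1 [0°–58.7°] uniform, h=29: full span → s += 29 → s = 29.0000
seg 2 [58.7°–209.1°] uniform, h=22: full span → s += 22 → s = 51.0000
seg 3 [209.1°–241.8°] simple-harmonic, h=-17: θ=219.4° here. β=10.3, B=32.7. -17/2·(1 − cos(π·0.3150)) = -3.8330 → s = 47.1670
radial distance = base radius + s = 35 + 47.1670 = 82.1670

82.1670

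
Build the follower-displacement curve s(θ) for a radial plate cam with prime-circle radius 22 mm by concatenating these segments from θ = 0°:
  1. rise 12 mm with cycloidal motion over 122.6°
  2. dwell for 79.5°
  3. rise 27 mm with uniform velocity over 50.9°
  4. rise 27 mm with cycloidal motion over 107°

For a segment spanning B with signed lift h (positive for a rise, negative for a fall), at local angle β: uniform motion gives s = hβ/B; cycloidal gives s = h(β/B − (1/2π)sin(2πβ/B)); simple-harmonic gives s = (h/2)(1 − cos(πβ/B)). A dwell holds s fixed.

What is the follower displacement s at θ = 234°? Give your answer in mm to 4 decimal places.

seg 1 [0°–122.6°] cycloidal, h=12: full span → s += 12 → s = 12.0000
seg 2 [122.6°–202.1°] dwell: s stays 12.0000
seg 3 [202.1°–253°] uniform, h=27: θ=234° here. β=31.9, B=50.9. 27·31.9/50.9 = 16.9214 → s = 28.9214

28.9214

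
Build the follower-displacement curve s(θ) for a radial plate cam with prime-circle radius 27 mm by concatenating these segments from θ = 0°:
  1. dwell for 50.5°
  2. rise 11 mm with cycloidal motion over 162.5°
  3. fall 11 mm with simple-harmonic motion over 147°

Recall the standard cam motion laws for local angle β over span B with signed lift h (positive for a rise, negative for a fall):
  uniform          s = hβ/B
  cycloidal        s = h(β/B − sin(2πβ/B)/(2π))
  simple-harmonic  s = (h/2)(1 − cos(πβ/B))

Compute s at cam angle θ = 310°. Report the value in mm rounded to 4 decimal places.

seg 1 [0°–50.5°] dwell: s stays 0.0000
seg 2 [50.5°–213°] cycloidal, h=11: full span → s += 11 → s = 11.0000
seg 3 [213°–360°] simple-harmonic, h=-11: θ=310° here. β=97, B=147. -11/2·(1 − cos(π·0.6599)) = -8.1476 → s = 2.8524

2.8524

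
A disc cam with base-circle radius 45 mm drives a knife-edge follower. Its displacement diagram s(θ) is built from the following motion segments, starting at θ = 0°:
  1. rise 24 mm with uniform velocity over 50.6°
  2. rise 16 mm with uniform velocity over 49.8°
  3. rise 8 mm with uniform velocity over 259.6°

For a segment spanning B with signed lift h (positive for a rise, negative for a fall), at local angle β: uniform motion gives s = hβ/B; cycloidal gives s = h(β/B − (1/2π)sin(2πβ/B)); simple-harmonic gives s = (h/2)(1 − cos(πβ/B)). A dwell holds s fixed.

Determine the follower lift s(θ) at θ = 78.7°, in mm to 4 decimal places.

seg 1 [0°–50.6°] uniform, h=24: full span → s += 24 → s = 24.0000
seg 2 [50.6°–100.4°] uniform, h=16: θ=78.7° here. β=28.1, B=49.8. 16·28.1/49.8 = 9.0281 → s = 33.0281

33.0281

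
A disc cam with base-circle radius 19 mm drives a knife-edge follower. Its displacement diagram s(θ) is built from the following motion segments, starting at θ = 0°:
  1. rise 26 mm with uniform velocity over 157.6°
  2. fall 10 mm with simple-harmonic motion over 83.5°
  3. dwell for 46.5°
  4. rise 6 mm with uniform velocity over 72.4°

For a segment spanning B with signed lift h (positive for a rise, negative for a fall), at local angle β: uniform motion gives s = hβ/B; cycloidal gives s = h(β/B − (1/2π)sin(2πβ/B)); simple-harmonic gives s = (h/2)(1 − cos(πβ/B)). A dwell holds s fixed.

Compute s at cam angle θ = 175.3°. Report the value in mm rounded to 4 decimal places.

seg 1 [0°–157.6°] uniform, h=26: full span → s += 26 → s = 26.0000
seg 2 [157.6°–241.1°] simple-harmonic, h=-10: θ=175.3° here. β=17.7, B=83.5. -10/2·(1 − cos(π·0.2120)) = -1.0683 → s = 24.9317

24.9317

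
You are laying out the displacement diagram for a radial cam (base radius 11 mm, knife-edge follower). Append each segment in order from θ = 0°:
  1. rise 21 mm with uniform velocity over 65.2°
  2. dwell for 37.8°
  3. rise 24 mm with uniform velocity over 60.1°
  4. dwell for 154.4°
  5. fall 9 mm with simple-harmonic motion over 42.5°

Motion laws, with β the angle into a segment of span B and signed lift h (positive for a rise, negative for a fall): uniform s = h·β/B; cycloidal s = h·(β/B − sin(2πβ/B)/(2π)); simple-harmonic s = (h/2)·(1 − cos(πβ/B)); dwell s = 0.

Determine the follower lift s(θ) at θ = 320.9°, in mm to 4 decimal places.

seg 1 [0°–65.2°] uniform, h=21: full span → s += 21 → s = 21.0000
seg 2 [65.2°–103°] dwell: s stays 21.0000
seg 3 [103°–163.1°] uniform, h=24: full span → s += 24 → s = 45.0000
seg 4 [163.1°–317.5°] dwell: s stays 45.0000
seg 5 [317.5°–360°] simple-harmonic, h=-9: θ=320.9° here. β=3.4, B=42.5. -9/2·(1 − cos(π·0.0800)) = -0.1414 → s = 44.8586

44.8586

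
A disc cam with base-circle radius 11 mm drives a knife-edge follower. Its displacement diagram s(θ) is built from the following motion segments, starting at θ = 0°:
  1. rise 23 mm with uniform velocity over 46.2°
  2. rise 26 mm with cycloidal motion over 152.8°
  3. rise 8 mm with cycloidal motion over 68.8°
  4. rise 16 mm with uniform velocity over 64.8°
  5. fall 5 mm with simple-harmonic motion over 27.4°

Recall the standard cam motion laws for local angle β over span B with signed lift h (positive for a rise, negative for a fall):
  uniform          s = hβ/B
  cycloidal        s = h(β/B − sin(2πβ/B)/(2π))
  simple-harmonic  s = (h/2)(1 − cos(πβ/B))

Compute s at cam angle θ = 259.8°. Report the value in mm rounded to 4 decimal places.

seg 1 [0°–46.2°] uniform, h=23: full span → s += 23 → s = 23.0000
seg 2 [46.2°–199°] cycloidal, h=26: full span → s += 26 → s = 49.0000
seg 3 [199°–267.8°] cycloidal, h=8: θ=259.8° here. β=60.8, B=68.8. 8·(0.8837 − sin(2π·0.8837)/(2π)) = 7.9194 → s = 56.9194

56.9194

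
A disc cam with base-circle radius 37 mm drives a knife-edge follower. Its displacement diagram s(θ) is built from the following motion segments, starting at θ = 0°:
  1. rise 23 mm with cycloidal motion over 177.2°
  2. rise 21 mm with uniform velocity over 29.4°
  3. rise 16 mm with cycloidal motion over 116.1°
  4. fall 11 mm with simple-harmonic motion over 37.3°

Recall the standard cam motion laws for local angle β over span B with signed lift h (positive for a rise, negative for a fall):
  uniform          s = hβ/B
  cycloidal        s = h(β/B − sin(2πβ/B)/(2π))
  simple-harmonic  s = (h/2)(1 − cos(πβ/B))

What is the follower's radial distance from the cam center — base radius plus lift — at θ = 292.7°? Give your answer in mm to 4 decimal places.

seg 1 [0°–177.2°] cycloidal, h=23: full span → s += 23 → s = 23.0000
seg 2 [177.2°–206.6°] uniform, h=21: full span → s += 21 → s = 44.0000
seg 3 [206.6°–322.7°] cycloidal, h=16: θ=292.7° here. β=86.1, B=116.1. 16·(0.7416 − sin(2π·0.7416)/(2π)) = 14.4086 → s = 58.4086
radial distance = base radius + s = 37 + 58.4086 = 95.4086

95.4086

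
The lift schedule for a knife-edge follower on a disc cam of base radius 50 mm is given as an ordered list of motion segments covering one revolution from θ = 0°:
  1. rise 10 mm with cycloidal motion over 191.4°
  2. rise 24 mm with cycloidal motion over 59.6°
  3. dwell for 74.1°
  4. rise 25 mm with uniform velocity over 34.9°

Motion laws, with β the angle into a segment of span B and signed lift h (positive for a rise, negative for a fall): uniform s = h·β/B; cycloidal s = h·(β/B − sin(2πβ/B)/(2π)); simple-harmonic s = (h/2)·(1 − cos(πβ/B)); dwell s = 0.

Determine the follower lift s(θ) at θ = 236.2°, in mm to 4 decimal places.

seg 1 [0°–191.4°] cycloidal, h=10: full span → s += 10 → s = 10.0000
seg 2 [191.4°–251°] cycloidal, h=24: θ=236.2° here. β=44.8, B=59.6. 24·(0.7517 − sin(2π·0.7517)/(2π)) = 21.8598 → s = 31.8598

31.8598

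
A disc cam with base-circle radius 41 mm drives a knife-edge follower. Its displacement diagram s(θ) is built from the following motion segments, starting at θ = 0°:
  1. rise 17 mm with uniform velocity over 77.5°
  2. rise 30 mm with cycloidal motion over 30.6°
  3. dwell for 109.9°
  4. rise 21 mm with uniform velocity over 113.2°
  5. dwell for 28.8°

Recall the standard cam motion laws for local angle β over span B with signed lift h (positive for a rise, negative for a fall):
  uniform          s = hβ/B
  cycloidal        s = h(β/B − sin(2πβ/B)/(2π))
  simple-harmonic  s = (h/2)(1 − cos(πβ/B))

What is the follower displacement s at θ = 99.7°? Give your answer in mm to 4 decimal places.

seg 1 [0°–77.5°] uniform, h=17: full span → s += 17 → s = 17.0000
seg 2 [77.5°–108.1°] cycloidal, h=30: θ=99.7° here. β=22.2, B=30.6. 30·(0.7255 − sin(2π·0.7255)/(2π)) = 26.4828 → s = 43.4828

43.4828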